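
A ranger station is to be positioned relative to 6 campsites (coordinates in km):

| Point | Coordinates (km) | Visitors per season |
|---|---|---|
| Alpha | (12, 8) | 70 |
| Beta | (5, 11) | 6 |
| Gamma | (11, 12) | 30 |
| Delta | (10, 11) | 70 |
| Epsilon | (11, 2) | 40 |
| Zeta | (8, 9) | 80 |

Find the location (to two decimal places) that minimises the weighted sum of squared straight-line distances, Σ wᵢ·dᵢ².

The minimiser of Σwᵢ‖p−pᵢ‖² is the weighted centroid p* = (Σwᵢpᵢ)/(Σwᵢ).
Σwᵢ = 296.
Σwᵢxᵢ = 70·12 + 6·5 + 30·11 + 70·10 + 40·11 + 80·8 = 2980.
Σwᵢyᵢ = 70·8 + 6·11 + 30·12 + 70·11 + 40·2 + 80·9 = 2556.
x* = 2980/296 = 10.07, y* = 2556/296 = 8.64.

(10.07, 8.64)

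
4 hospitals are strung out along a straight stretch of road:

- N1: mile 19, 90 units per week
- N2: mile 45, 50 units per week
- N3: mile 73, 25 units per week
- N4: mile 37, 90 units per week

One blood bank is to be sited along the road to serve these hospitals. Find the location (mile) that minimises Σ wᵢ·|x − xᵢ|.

For a sum of weighted absolute distances on a line, the optimum is the weighted median (not the mean). Total weight W = 255; half-weight = 127.5.
Sort by position and accumulate weight:
  mile 19 (N1, w=90) → cum 90
  mile 37 (N4, w=90) → cum 180  ≥ 127.5 → median here
  mile 45 (N2, w=50) → cum 230
  mile 73 (N3, w=25) → cum 255
Optimal location: mile 37.

x = 37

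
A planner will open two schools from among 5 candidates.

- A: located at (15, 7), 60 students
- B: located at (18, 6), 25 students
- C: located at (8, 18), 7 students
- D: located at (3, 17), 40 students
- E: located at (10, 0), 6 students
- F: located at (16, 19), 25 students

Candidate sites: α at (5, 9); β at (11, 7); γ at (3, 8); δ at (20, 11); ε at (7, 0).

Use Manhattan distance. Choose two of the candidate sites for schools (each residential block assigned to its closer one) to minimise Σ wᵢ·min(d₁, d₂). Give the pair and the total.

{β, γ}, total 1371

Evaluate every pair (each demand assigned to the nearer of the two):
  {β, γ}: total = 1371
  {α, β}: total = 1397
  {γ, δ}: total = 1570
  {β, δ}: total = 1581
  {α, δ}: total = 1583
  {β, ε}: total = 1701
  {δ, ε}: total = 2006
  {α, ε}: total = 2147
  {α, γ}: total = 2173
  {γ, ε}: total = 2288
Best pair: {β, γ} with total 1371.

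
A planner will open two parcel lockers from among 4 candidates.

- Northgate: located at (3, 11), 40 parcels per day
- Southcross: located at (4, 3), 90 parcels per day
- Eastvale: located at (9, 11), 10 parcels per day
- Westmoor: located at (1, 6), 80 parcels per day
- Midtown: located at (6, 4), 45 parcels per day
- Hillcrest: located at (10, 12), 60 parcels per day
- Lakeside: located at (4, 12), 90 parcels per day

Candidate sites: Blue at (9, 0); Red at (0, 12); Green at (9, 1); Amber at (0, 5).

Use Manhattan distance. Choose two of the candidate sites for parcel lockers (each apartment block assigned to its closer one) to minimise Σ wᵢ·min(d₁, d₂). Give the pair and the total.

{Red, Amber}, total 2235

Evaluate every pair (each demand assigned to the nearer of the two):
  {Red, Amber}: total = 2235
  {Red, Green}: total = 2680
  {Blue, Red}: total = 2815
  {Green, Amber}: total = 3140
  {Blue, Amber}: total = 3255
  {Blue, Green}: total = 4840
Best pair: {Red, Amber} with total 2235.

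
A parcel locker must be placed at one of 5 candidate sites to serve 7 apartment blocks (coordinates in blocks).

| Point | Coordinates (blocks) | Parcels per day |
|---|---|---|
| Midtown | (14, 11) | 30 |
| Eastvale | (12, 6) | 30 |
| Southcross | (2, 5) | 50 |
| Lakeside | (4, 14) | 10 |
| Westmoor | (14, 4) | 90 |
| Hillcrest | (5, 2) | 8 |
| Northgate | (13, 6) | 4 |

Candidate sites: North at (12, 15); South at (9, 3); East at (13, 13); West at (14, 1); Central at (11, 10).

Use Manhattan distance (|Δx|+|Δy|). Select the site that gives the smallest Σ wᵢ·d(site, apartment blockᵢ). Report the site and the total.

South, total 1788 blocks

Total weighted distance at each candidate:
  North (12, 15): total = 2910
  South (9, 3): total = 1788
  East (13, 13): total = 2460
  West (14, 1): total = 1914
  Central (11, 10): total = 2026
Minimum is at South with total 1788 blocks.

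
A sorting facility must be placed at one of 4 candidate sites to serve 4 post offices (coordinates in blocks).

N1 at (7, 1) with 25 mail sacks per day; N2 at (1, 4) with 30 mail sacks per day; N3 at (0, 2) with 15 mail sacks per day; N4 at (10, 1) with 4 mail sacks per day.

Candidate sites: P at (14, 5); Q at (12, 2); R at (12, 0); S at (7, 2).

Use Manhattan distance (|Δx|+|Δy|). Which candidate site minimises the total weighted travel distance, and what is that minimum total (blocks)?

S, total 386 blocks

Total weighted distance at each candidate:
  P (14, 5): total = 982
  Q (12, 2): total = 732
  R (12, 0): total = 822
  S (7, 2): total = 386
Minimum is at S with total 386 blocks.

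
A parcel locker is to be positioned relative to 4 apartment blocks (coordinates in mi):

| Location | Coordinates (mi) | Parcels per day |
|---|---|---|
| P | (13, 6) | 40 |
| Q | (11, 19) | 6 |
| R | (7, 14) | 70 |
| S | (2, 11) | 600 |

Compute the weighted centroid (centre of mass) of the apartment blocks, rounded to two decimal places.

The minimiser of Σwᵢ‖p−pᵢ‖² is the weighted centroid p* = (Σwᵢpᵢ)/(Σwᵢ).
Σwᵢ = 716.
Σwᵢxᵢ = 40·13 + 6·11 + 70·7 + 600·2 = 2276.
Σwᵢyᵢ = 40·6 + 6·19 + 70·14 + 600·11 = 7934.
x* = 2276/716 = 3.18, y* = 7934/716 = 11.08.

(3.18, 11.08)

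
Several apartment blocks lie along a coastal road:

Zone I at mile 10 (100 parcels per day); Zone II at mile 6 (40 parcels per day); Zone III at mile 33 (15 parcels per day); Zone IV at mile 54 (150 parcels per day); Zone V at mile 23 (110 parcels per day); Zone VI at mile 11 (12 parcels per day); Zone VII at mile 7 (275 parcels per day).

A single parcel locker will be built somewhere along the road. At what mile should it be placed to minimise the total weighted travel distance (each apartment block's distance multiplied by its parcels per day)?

For a sum of weighted absolute distances on a line, the optimum is the weighted median (not the mean). Total weight W = 702; half-weight = 351.
Sort by position and accumulate weight:
  mile 6 (Zone II, w=40) → cum 40
  mile 7 (Zone VII, w=275) → cum 315
  mile 10 (Zone I, w=100) → cum 415  ≥ 351 → median here
  mile 11 (Zone VI, w=12) → cum 427
  mile 23 (Zone V, w=110) → cum 537
  mile 33 (Zone III, w=15) → cum 552
  mile 54 (Zone IV, w=150) → cum 702
Optimal location: mile 10.

x = 10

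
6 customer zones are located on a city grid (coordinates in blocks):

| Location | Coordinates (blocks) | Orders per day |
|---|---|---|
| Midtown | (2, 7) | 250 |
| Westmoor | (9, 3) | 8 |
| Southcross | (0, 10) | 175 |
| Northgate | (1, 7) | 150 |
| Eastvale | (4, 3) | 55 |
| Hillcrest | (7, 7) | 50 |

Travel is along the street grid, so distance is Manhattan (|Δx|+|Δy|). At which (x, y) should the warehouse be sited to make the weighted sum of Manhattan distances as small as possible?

(2, 7)

Manhattan distance separates: Σwᵢ(|x−xᵢ|+|y−yᵢ|) = Σwᵢ|x−xᵢ| + Σwᵢ|y−yᵢ|, so x and y are optimised independently as 1-D weighted medians.
Total weight W = 688; half = 344.
x-coordinate, sorted with cumulative weight:
  x=0 (Southcross, w=175) cum 175
  x=1 (Northgate, w=150) cum 325
  x=2 (Midtown, w=250) cum 575  ← median
  x=4 (Eastvale, w=55) cum 630
  x=7 (Hillcrest, w=50) cum 680
  x=9 (Westmoor, w=8) cum 688
⇒ x* = 2
y-coordinate, sorted with cumulative weight:
  y=3 (Westmoor, w=8) cum 8
  y=3 (Eastvale, w=55) cum 63
  y=7 (Midtown, w=250) cum 313
  y=7 (Northgate, w=150) cum 463  ← median
  y=7 (Hillcrest, w=50) cum 513
  y=10 (Southcross, w=175) cum 688
⇒ y* = 7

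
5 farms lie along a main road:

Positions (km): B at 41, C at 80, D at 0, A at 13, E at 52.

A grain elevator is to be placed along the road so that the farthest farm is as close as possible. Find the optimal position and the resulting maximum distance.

The 1-center on a line is the midpoint of the two extreme points: leftmost at 0, rightmost at 80.
Optimal location = (0 + 80)/2 = 40; maximum distance = (80 − 0)/2 = 40.

location 40, max distance 40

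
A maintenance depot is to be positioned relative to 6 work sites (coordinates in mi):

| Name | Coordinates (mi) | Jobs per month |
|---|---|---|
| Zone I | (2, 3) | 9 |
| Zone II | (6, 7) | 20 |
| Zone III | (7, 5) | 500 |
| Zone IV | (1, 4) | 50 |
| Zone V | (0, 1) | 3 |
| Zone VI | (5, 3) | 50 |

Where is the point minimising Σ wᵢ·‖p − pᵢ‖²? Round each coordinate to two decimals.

The minimiser of Σwᵢ‖p−pᵢ‖² is the weighted centroid p* = (Σwᵢpᵢ)/(Σwᵢ).
Σwᵢ = 632.
Σwᵢxᵢ = 9·2 + 20·6 + 500·7 + 50·1 + 3·0 + 50·5 = 3938.
Σwᵢyᵢ = 9·3 + 20·7 + 500·5 + 50·4 + 3·1 + 50·3 = 3020.
x* = 3938/632 = 6.23, y* = 3020/632 = 4.78.

(6.23, 4.78)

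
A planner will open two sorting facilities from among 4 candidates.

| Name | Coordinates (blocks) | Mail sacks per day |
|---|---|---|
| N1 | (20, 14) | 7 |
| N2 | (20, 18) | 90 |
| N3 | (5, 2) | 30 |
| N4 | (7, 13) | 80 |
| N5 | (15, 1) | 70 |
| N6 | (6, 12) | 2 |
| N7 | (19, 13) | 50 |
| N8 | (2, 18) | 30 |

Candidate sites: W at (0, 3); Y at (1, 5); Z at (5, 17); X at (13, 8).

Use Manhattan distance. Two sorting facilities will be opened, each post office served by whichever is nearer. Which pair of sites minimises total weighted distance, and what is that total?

{Z, X}, total 3743

Evaluate every pair (each demand assigned to the nearer of the two):
  {Z, X}: total = 3743
  {Y, X}: total = 4333
  {W, X}: total = 4393
  {W, Z}: total = 4448
  {Y, Z}: total = 4548
  {W, Y}: total = 7310
Best pair: {Z, X} with total 3743.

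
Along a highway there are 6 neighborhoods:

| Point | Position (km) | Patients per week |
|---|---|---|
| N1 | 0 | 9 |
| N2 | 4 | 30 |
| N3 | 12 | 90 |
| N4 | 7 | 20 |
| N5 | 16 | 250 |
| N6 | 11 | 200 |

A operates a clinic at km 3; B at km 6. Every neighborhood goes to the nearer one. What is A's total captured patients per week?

The indifferent point is the midpoint (3+6)/2 = 4.5; neighborhoods left of it (closer to A at 3) go to A, those right go to B.
  N1 at 0 (w=9) → A
  N2 at 4 (w=30) → A
  N4 at 7 (w=20) → B
  N6 at 11 (w=200) → B
  N3 at 12 (w=90) → B
  N5 at 16 (w=250) → B
A captures 39; B captures 560.

39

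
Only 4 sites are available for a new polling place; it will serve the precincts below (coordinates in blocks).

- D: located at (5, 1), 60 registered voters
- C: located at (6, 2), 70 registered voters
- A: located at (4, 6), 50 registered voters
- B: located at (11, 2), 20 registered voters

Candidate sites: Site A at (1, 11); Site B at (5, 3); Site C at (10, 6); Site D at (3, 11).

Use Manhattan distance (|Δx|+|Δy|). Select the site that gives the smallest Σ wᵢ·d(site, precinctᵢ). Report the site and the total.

Total weighted distance at each candidate:
  Site A (1, 11): total = 2600
  Site B (5, 3): total = 600
  Site C (10, 6): total = 1560
  Site D (3, 11): total = 2200
Minimum is at Site B with total 600 blocks.

Site B, total 600 blocks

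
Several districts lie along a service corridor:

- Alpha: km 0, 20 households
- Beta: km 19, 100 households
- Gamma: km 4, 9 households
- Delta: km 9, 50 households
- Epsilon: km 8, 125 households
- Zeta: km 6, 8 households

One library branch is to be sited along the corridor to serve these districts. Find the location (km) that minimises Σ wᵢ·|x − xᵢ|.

For a sum of weighted absolute distances on a line, the optimum is the weighted median (not the mean). Total weight W = 312; half-weight = 156.
Sort by position and accumulate weight:
  km 0 (Alpha, w=20) → cum 20
  km 4 (Gamma, w=9) → cum 29
  km 6 (Zeta, w=8) → cum 37
  km 8 (Epsilon, w=125) → cum 162  ≥ 156 → median here
  km 9 (Delta, w=50) → cum 212
  km 19 (Beta, w=100) → cum 312
Optimal location: km 8.

x = 8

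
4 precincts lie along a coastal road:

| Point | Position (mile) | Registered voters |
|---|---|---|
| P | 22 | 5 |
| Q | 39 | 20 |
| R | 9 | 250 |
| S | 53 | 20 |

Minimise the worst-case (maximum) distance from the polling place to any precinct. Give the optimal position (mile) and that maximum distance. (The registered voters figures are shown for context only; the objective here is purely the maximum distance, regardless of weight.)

The 1-center on a line is the midpoint of the two extreme points: leftmost at 9, rightmost at 53.
Optimal location = (9 + 53)/2 = 31; maximum distance = (53 − 9)/2 = 22.

location 31, max distance 22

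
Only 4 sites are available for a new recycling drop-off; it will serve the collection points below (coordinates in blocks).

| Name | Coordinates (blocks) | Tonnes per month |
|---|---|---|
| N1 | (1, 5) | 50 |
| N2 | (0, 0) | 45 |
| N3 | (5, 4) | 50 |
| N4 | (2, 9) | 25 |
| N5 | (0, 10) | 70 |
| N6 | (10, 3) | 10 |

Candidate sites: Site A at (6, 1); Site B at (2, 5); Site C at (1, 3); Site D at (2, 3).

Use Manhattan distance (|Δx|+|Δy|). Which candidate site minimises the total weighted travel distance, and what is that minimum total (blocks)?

Site B, total 1255 blocks

Total weighted distance at each candidate:
  Site A (6, 1): total = 2375
  Site B (2, 5): total = 1255
  Site C (1, 3): total = 1355
  Site D (2, 3): total = 1435
Minimum is at Site B with total 1255 blocks.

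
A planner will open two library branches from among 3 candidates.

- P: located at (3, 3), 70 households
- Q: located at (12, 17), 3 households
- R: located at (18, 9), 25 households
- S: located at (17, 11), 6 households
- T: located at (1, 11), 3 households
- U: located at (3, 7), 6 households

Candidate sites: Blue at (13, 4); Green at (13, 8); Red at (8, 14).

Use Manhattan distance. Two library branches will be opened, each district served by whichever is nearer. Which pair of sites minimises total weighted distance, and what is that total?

{Blue, Green}, total 1103

Evaluate every pair (each demand assigned to the nearer of the two):
  {Blue, Green}: total = 1103
  {Blue, Red}: total = 1209
  {Green, Red}: total = 1359
Best pair: {Blue, Green} with total 1103.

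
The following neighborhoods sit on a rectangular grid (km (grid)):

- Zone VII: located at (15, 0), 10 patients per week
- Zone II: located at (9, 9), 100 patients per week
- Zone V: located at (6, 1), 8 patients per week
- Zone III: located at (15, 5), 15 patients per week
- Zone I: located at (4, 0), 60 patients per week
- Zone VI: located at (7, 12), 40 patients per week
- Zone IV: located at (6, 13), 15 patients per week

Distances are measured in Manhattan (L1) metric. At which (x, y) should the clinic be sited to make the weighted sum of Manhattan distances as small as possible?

Manhattan distance separates: Σwᵢ(|x−xᵢ|+|y−yᵢ|) = Σwᵢ|x−xᵢ| + Σwᵢ|y−yᵢ|, so x and y are optimised independently as 1-D weighted medians.
Total weight W = 248; half = 124.
x-coordinate, sorted with cumulative weight:
  x=4 (Zone I, w=60) cum 60
  x=6 (Zone V, w=8) cum 68
  x=6 (Zone IV, w=15) cum 83
  x=7 (Zone VI, w=40) cum 123
  x=9 (Zone II, w=100) cum 223  ← median
  x=15 (Zone VII, w=10) cum 233
  x=15 (Zone III, w=15) cum 248
⇒ x* = 9
y-coordinate, sorted with cumulative weight:
  y=0 (Zone VII, w=10) cum 10
  y=0 (Zone I, w=60) cum 70
  y=1 (Zone V, w=8) cum 78
  y=5 (Zone III, w=15) cum 93
  y=9 (Zone II, w=100) cum 193  ← median
  y=12 (Zone VI, w=40) cum 233
  y=13 (Zone IV, w=15) cum 248
⇒ y* = 9

(9, 9)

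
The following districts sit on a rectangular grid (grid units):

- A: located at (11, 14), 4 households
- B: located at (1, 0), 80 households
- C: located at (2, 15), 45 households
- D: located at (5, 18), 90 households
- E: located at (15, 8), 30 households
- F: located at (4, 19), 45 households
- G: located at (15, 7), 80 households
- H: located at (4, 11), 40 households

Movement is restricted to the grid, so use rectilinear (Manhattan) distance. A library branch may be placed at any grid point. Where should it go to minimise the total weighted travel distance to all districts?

Manhattan distance separates: Σwᵢ(|x−xᵢ|+|y−yᵢ|) = Σwᵢ|x−xᵢ| + Σwᵢ|y−yᵢ|, so x and y are optimised independently as 1-D weighted medians.
Total weight W = 414; half = 207.
x-coordinate, sorted with cumulative weight:
  x=1 (B, w=80) cum 80
  x=2 (C, w=45) cum 125
  x=4 (F, w=45) cum 170
  x=4 (H, w=40) cum 210  ← median
  x=5 (D, w=90) cum 300
  x=11 (A, w=4) cum 304
  x=15 (E, w=30) cum 334
  x=15 (G, w=80) cum 414
⇒ x* = 4
y-coordinate, sorted with cumulative weight:
  y=0 (B, w=80) cum 80
  y=7 (G, w=80) cum 160
  y=8 (E, w=30) cum 190
  y=11 (H, w=40) cum 230  ← median
  y=14 (A, w=4) cum 234
  y=15 (C, w=45) cum 279
  y=18 (D, w=90) cum 369
  y=19 (F, w=45) cum 414
⇒ y* = 11

(4, 11)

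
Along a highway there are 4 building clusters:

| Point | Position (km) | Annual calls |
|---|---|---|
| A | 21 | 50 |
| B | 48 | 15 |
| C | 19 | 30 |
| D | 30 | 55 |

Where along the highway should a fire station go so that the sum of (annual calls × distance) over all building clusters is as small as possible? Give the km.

x = 21

For a sum of weighted absolute distances on a line, the optimum is the weighted median (not the mean). Total weight W = 150; half-weight = 75.
Sort by position and accumulate weight:
  km 19 (C, w=30) → cum 30
  km 21 (A, w=50) → cum 80  ≥ 75 → median here
  km 30 (D, w=55) → cum 135
  km 48 (B, w=15) → cum 150
Optimal location: km 21.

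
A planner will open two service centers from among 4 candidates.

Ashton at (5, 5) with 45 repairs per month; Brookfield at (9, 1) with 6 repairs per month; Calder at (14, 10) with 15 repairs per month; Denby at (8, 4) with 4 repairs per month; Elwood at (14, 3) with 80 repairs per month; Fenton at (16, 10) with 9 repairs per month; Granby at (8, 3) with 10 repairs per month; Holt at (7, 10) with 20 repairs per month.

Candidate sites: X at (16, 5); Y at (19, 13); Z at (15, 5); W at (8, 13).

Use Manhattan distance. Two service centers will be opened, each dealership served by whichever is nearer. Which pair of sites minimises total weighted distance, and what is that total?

{Z, W}, total 1096

Evaluate every pair (each demand assigned to the nearer of the two):
  {Z, W}: total = 1096
  {X, W}: total = 1247
  {X, Z}: total = 1267
  {Y, Z}: total = 1276
  {X, Y}: total = 1447
  {Y, W}: total = 2163
Best pair: {Z, W} with total 1096.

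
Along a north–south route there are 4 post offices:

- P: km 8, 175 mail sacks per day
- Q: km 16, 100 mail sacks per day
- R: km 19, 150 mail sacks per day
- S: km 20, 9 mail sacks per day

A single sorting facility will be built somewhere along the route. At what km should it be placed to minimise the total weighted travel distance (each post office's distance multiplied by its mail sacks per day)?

For a sum of weighted absolute distances on a line, the optimum is the weighted median (not the mean). Total weight W = 434; half-weight = 217.
Sort by position and accumulate weight:
  km 8 (P, w=175) → cum 175
  km 16 (Q, w=100) → cum 275  ≥ 217 → median here
  km 19 (R, w=150) → cum 425
  km 20 (S, w=9) → cum 434
Optimal location: km 16.

x = 16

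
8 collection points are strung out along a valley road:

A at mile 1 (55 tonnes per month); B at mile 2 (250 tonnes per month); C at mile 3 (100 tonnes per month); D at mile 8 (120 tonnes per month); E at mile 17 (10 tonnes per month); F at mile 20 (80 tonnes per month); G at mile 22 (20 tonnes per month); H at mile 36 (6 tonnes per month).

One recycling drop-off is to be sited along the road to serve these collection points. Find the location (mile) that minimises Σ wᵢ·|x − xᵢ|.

x = 3

For a sum of weighted absolute distances on a line, the optimum is the weighted median (not the mean). Total weight W = 641; half-weight = 320.5.
Sort by position and accumulate weight:
  mile 1 (A, w=55) → cum 55
  mile 2 (B, w=250) → cum 305
  mile 3 (C, w=100) → cum 405  ≥ 320.5 → median here
  mile 8 (D, w=120) → cum 525
  mile 17 (E, w=10) → cum 535
  mile 20 (F, w=80) → cum 615
  mile 22 (G, w=20) → cum 635
  mile 36 (H, w=6) → cum 641
Optimal location: mile 3.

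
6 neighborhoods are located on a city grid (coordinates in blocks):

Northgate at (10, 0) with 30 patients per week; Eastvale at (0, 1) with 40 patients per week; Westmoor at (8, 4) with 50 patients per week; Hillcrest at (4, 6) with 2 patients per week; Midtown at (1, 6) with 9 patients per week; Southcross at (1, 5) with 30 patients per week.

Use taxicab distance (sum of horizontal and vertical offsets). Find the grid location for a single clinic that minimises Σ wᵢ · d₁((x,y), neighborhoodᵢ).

(4, 4)

Manhattan distance separates: Σwᵢ(|x−xᵢ|+|y−yᵢ|) = Σwᵢ|x−xᵢ| + Σwᵢ|y−yᵢ|, so x and y are optimised independently as 1-D weighted medians.
Total weight W = 161; half = 80.5.
x-coordinate, sorted with cumulative weight:
  x=0 (Eastvale, w=40) cum 40
  x=1 (Midtown, w=9) cum 49
  x=1 (Southcross, w=30) cum 79
  x=4 (Hillcrest, w=2) cum 81  ← median
  x=8 (Westmoor, w=50) cum 131
  x=10 (Northgate, w=30) cum 161
⇒ x* = 4
y-coordinate, sorted with cumulative weight:
  y=0 (Northgate, w=30) cum 30
  y=1 (Eastvale, w=40) cum 70
  y=4 (Westmoor, w=50) cum 120  ← median
  y=5 (Southcross, w=30) cum 150
  y=6 (Hillcrest, w=2) cum 152
  y=6 (Midtown, w=9) cum 161
⇒ y* = 4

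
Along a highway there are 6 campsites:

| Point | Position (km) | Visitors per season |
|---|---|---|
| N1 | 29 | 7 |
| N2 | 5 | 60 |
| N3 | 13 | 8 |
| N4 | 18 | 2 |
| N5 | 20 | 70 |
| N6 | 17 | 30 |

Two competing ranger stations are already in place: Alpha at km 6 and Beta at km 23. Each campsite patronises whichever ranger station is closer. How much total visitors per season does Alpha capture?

68

The indifferent point is the midpoint (6+23)/2 = 14.5; campsites left of it (closer to Alpha at 6) go to Alpha, those right go to Beta.
  N2 at 5 (w=60) → Alpha
  N3 at 13 (w=8) → Alpha
  N6 at 17 (w=30) → Beta
  N4 at 18 (w=2) → Beta
  N5 at 20 (w=70) → Beta
  N1 at 29 (w=7) → Beta
Alpha captures 68; Beta captures 109.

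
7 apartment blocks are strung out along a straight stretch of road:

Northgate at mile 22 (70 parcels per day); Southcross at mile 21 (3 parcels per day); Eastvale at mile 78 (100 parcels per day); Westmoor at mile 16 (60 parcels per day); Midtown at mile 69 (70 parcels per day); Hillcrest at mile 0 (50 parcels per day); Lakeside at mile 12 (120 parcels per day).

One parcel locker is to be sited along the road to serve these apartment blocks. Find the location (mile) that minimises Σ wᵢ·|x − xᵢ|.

For a sum of weighted absolute distances on a line, the optimum is the weighted median (not the mean). Total weight W = 473; half-weight = 236.5.
Sort by position and accumulate weight:
  mile 0 (Hillcrest, w=50) → cum 50
  mile 12 (Lakeside, w=120) → cum 170
  mile 16 (Westmoor, w=60) → cum 230
  mile 21 (Southcross, w=3) → cum 233
  mile 22 (Northgate, w=70) → cum 303  ≥ 236.5 → median here
  mile 69 (Midtown, w=70) → cum 373
  mile 78 (Eastvale, w=100) → cum 473
Optimal location: mile 22.

x = 22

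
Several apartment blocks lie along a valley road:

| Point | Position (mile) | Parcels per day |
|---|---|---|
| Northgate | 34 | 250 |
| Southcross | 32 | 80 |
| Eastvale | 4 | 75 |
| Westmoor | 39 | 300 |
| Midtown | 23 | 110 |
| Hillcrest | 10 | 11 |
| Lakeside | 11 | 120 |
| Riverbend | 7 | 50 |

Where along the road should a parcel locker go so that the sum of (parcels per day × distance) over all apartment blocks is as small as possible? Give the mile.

For a sum of weighted absolute distances on a line, the optimum is the weighted median (not the mean). Total weight W = 996; half-weight = 498.
Sort by position and accumulate weight:
  mile 4 (Eastvale, w=75) → cum 75
  mile 7 (Riverbend, w=50) → cum 125
  mile 10 (Hillcrest, w=11) → cum 136
  mile 11 (Lakeside, w=120) → cum 256
  mile 23 (Midtown, w=110) → cum 366
  mile 32 (Southcross, w=80) → cum 446
  mile 34 (Northgate, w=250) → cum 696  ≥ 498 → median here
  mile 39 (Westmoor, w=300) → cum 996
Optimal location: mile 34.

x = 34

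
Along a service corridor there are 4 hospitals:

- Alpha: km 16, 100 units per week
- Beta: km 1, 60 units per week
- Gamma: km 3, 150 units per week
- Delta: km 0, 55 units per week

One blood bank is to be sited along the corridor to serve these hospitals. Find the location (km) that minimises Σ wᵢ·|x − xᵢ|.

For a sum of weighted absolute distances on a line, the optimum is the weighted median (not the mean). Total weight W = 365; half-weight = 182.5.
Sort by position and accumulate weight:
  km 0 (Delta, w=55) → cum 55
  km 1 (Beta, w=60) → cum 115
  km 3 (Gamma, w=150) → cum 265  ≥ 182.5 → median here
  km 16 (Alpha, w=100) → cum 365
Optimal location: km 3.

x = 3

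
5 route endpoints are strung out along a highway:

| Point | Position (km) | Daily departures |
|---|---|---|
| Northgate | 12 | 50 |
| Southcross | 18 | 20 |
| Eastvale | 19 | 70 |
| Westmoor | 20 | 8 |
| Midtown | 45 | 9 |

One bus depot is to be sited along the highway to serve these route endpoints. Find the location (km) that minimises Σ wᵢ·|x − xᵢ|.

x = 19

For a sum of weighted absolute distances on a line, the optimum is the weighted median (not the mean). Total weight W = 157; half-weight = 78.5.
Sort by position and accumulate weight:
  km 12 (Northgate, w=50) → cum 50
  km 18 (Southcross, w=20) → cum 70
  km 19 (Eastvale, w=70) → cum 140  ≥ 78.5 → median here
  km 20 (Westmoor, w=8) → cum 148
  km 45 (Midtown, w=9) → cum 157
Optimal location: km 19.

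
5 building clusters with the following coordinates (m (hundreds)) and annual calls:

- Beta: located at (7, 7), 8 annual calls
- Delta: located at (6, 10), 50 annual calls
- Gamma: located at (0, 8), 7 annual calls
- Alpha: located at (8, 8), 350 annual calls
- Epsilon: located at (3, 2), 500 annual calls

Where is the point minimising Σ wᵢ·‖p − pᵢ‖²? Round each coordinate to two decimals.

(5.09, 4.82)

The minimiser of Σwᵢ‖p−pᵢ‖² is the weighted centroid p* = (Σwᵢpᵢ)/(Σwᵢ).
Σwᵢ = 915.
Σwᵢxᵢ = 8·7 + 50·6 + 7·0 + 350·8 + 500·3 = 4656.
Σwᵢyᵢ = 8·7 + 50·10 + 7·8 + 350·8 + 500·2 = 4412.
x* = 4656/915 = 5.09, y* = 4412/915 = 4.82.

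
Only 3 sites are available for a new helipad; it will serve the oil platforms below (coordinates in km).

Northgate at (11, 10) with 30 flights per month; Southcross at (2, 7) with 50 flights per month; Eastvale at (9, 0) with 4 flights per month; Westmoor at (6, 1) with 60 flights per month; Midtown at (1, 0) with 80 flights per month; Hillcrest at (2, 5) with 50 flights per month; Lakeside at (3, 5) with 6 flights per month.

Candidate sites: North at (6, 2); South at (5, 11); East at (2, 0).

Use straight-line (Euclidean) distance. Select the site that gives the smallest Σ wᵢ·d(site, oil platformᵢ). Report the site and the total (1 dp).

North, total 1383.9 km

Total weighted distance at each candidate:
  North (6, 2): total = 1383.9
  South (5, 11): total = 2392.0
  East (2, 0): total = 1389.6
Minimum is at North with total 1383.9 km.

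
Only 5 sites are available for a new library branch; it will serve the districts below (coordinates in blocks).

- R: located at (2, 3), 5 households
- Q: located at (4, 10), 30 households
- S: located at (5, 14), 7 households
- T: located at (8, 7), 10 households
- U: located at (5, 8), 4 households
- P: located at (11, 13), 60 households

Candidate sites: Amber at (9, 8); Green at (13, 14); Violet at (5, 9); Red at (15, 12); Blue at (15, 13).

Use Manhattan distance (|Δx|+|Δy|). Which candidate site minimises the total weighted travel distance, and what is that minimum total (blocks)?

Violet, total 794 blocks

Total weighted distance at each candidate:
  Amber (9, 8): total = 796
  Green (13, 14): total = 912
  Violet (5, 9): total = 794
  Red (15, 12): total = 1060
  Blue (15, 13): total = 1042
Minimum is at Violet with total 794 blocks.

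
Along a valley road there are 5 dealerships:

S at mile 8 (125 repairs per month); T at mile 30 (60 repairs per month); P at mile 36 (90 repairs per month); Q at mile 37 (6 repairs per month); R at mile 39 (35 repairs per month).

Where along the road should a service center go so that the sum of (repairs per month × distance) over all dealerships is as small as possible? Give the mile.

x = 30

For a sum of weighted absolute distances on a line, the optimum is the weighted median (not the mean). Total weight W = 316; half-weight = 158.
Sort by position and accumulate weight:
  mile 8 (S, w=125) → cum 125
  mile 30 (T, w=60) → cum 185  ≥ 158 → median here
  mile 36 (P, w=90) → cum 275
  mile 37 (Q, w=6) → cum 281
  mile 39 (R, w=35) → cum 316
Optimal location: mile 30.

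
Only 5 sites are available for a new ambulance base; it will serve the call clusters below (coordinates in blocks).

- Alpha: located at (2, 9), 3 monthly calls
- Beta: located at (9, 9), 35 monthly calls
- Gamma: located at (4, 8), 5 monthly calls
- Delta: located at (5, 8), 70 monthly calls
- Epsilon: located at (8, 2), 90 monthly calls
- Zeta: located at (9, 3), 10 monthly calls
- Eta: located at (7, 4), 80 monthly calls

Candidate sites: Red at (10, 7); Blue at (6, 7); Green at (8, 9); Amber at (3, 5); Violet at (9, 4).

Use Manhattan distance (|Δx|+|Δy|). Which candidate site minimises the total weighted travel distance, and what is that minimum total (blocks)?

Violet, total 1256 blocks

Total weighted distance at each candidate:
  Red (10, 7): total = 1750
  Blue (6, 7): total = 1368
  Green (8, 9): total = 1538
  Amber (3, 5): total = 1935
  Violet (9, 4): total = 1256
Minimum is at Violet with total 1256 blocks.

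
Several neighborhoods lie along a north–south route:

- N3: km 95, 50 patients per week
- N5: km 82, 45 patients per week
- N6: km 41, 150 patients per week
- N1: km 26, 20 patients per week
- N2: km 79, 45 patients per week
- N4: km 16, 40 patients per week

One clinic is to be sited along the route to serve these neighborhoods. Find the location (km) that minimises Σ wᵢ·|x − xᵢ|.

x = 41

For a sum of weighted absolute distances on a line, the optimum is the weighted median (not the mean). Total weight W = 350; half-weight = 175.
Sort by position and accumulate weight:
  km 16 (N4, w=40) → cum 40
  km 26 (N1, w=20) → cum 60
  km 41 (N6, w=150) → cum 210  ≥ 175 → median here
  km 79 (N2, w=45) → cum 255
  km 82 (N5, w=45) → cum 300
  km 95 (N3, w=50) → cum 350
Optimal location: km 41.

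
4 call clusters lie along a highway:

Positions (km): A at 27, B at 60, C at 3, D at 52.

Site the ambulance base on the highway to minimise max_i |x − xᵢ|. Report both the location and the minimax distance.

The 1-center on a line is the midpoint of the two extreme points: leftmost at 3, rightmost at 60.
Optimal location = (3 + 60)/2 = 31.5; maximum distance = (60 − 3)/2 = 28.5.

location 31.5, max distance 28.5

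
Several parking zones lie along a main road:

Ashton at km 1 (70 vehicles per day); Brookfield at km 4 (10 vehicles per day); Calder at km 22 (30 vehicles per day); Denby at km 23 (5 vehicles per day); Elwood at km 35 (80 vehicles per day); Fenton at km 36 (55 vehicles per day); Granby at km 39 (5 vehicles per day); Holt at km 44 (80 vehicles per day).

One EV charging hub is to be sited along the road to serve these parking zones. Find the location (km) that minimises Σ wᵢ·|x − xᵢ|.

x = 35

For a sum of weighted absolute distances on a line, the optimum is the weighted median (not the mean). Total weight W = 335; half-weight = 167.5.
Sort by position and accumulate weight:
  km 1 (Ashton, w=70) → cum 70
  km 4 (Brookfield, w=10) → cum 80
  km 22 (Calder, w=30) → cum 110
  km 23 (Denby, w=5) → cum 115
  km 35 (Elwood, w=80) → cum 195  ≥ 167.5 → median here
  km 36 (Fenton, w=55) → cum 250
  km 39 (Granby, w=5) → cum 255
  km 44 (Holt, w=80) → cum 335
Optimal location: km 35.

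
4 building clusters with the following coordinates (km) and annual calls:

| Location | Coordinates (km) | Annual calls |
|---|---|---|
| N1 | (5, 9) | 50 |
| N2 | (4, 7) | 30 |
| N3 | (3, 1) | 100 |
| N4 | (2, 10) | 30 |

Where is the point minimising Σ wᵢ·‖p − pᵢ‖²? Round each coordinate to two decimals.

(3.48, 5.05)

The minimiser of Σwᵢ‖p−pᵢ‖² is the weighted centroid p* = (Σwᵢpᵢ)/(Σwᵢ).
Σwᵢ = 210.
Σwᵢxᵢ = 50·5 + 30·4 + 100·3 + 30·2 = 730.
Σwᵢyᵢ = 50·9 + 30·7 + 100·1 + 30·10 = 1060.
x* = 730/210 = 3.48, y* = 1060/210 = 5.05.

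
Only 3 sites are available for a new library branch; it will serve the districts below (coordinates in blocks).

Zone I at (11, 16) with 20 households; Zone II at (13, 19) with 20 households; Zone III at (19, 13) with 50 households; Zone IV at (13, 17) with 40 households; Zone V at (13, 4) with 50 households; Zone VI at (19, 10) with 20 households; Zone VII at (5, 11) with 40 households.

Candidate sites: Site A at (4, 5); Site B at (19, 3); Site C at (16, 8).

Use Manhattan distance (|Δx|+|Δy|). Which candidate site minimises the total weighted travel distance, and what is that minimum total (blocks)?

Total weighted distance at each candidate:
  Site A (4, 5): total = 3990
  Site B (19, 3): total = 3530
  Site C (16, 8): total = 2430
Minimum is at Site C with total 2430 blocks.

Site C, total 2430 blocks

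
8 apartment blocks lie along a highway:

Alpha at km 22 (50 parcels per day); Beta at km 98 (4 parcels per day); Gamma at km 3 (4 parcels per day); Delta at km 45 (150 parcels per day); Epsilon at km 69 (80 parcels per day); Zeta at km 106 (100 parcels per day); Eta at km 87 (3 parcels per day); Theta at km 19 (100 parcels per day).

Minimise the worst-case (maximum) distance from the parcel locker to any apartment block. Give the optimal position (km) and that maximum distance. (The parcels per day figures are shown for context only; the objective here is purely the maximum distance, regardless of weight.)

The 1-center on a line is the midpoint of the two extreme points: leftmost at 3, rightmost at 106.
Optimal location = (3 + 106)/2 = 54.5; maximum distance = (106 − 3)/2 = 51.5.

location 54.5, max distance 51.5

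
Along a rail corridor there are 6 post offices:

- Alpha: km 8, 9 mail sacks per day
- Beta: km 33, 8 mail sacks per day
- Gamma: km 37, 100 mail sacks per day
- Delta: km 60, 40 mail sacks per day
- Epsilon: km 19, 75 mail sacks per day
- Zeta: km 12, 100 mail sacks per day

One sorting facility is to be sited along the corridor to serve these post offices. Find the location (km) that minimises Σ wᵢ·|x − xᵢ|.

x = 19

For a sum of weighted absolute distances on a line, the optimum is the weighted median (not the mean). Total weight W = 332; half-weight = 166.
Sort by position and accumulate weight:
  km 8 (Alpha, w=9) → cum 9
  km 12 (Zeta, w=100) → cum 109
  km 19 (Epsilon, w=75) → cum 184  ≥ 166 → median here
  km 33 (Beta, w=8) → cum 192
  km 37 (Gamma, w=100) → cum 292
  km 60 (Delta, w=40) → cum 332
Optimal location: km 19.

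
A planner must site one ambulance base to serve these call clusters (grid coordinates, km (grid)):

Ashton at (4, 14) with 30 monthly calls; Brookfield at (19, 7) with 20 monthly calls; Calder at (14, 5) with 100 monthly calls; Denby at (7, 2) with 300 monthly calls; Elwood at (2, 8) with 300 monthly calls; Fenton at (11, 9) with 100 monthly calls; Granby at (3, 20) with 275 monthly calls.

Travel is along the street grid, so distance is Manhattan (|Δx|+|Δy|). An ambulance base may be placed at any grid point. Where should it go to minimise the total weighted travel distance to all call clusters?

Manhattan distance separates: Σwᵢ(|x−xᵢ|+|y−yᵢ|) = Σwᵢ|x−xᵢ| + Σwᵢ|y−yᵢ|, so x and y are optimised independently as 1-D weighted medians.
Total weight W = 1125; half = 562.5.
x-coordinate, sorted with cumulative weight:
  x=2 (Elwood, w=300) cum 300
  x=3 (Granby, w=275) cum 575  ← median
  x=4 (Ashton, w=30) cum 605
  x=7 (Denby, w=300) cum 905
  x=11 (Fenton, w=100) cum 1005
  x=14 (Calder, w=100) cum 1105
  x=19 (Brookfield, w=20) cum 1125
⇒ x* = 3
y-coordinate, sorted with cumulative weight:
  y=2 (Denby, w=300) cum 300
  y=5 (Calder, w=100) cum 400
  y=7 (Brookfield, w=20) cum 420
  y=8 (Elwood, w=300) cum 720  ← median
  y=9 (Fenton, w=100) cum 820
  y=14 (Ashton, w=30) cum 850
  y=20 (Granby, w=275) cum 1125
⇒ y* = 8

(3, 8)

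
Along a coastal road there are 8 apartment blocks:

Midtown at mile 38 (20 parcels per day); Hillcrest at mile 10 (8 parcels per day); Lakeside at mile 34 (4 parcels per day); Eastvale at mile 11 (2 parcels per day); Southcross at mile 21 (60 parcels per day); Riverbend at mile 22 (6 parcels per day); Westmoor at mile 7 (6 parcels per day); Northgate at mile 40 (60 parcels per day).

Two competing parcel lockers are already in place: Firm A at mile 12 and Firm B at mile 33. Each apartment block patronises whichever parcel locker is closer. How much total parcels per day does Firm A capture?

The indifferent point is the midpoint (12+33)/2 = 22.5; apartment blocks left of it (closer to Firm A at 12) go to Firm A, those right go to Firm B.
  Westmoor at 7 (w=6) → Firm A
  Hillcrest at 10 (w=8) → Firm A
  Eastvale at 11 (w=2) → Firm A
  Southcross at 21 (w=60) → Firm A
  Riverbend at 22 (w=6) → Firm A
  Lakeside at 34 (w=4) → Firm B
  Midtown at 38 (w=20) → Firm B
  Northgate at 40 (w=60) → Firm B
Firm A captures 82; Firm B captures 84.

82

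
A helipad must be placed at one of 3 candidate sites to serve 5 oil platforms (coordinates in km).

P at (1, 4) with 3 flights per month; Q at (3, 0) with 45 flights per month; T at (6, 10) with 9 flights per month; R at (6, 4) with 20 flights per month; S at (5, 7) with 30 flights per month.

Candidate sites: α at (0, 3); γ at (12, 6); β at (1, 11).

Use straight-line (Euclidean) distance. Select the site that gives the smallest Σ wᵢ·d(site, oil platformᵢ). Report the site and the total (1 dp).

α, total 591.9 km

Total weighted distance at each candidate:
  α (0, 3): total = 591.9
  γ (12, 6): total = 923.8
  β (1, 11): total = 911.8
Minimum is at α with total 591.9 km.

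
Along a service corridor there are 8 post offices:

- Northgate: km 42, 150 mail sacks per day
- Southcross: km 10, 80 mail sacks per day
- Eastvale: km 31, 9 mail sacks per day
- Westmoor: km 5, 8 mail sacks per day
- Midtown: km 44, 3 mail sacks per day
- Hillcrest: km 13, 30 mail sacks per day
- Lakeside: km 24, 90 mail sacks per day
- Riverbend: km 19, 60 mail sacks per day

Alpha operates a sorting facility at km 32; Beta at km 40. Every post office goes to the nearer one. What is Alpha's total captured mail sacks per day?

The indifferent point is the midpoint (32+40)/2 = 36; post offices left of it (closer to Alpha at 32) go to Alpha, those right go to Beta.
  Westmoor at 5 (w=8) → Alpha
  Southcross at 10 (w=80) → Alpha
  Hillcrest at 13 (w=30) → Alpha
  Riverbend at 19 (w=60) → Alpha
  Lakeside at 24 (w=90) → Alpha
  Eastvale at 31 (w=9) → Alpha
  Northgate at 42 (w=150) → Beta
  Midtown at 44 (w=3) → Beta
Alpha captures 277; Beta captures 153.

277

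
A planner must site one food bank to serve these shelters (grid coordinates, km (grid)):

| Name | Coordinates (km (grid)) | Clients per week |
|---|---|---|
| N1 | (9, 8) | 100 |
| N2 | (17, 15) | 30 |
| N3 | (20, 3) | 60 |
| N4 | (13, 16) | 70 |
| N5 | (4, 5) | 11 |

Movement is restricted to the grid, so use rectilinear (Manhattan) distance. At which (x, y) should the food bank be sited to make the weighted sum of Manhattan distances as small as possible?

Manhattan distance separates: Σwᵢ(|x−xᵢ|+|y−yᵢ|) = Σwᵢ|x−xᵢ| + Σwᵢ|y−yᵢ|, so x and y are optimised independently as 1-D weighted medians.
Total weight W = 271; half = 135.5.
x-coordinate, sorted with cumulative weight:
  x=4 (N5, w=11) cum 11
  x=9 (N1, w=100) cum 111
  x=13 (N4, w=70) cum 181  ← median
  x=17 (N2, w=30) cum 211
  x=20 (N3, w=60) cum 271
⇒ x* = 13
y-coordinate, sorted with cumulative weight:
  y=3 (N3, w=60) cum 60
  y=5 (N5, w=11) cum 71
  y=8 (N1, w=100) cum 171  ← median
  y=15 (N2, w=30) cum 201
  y=16 (N4, w=70) cum 271
⇒ y* = 8

(13, 8)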